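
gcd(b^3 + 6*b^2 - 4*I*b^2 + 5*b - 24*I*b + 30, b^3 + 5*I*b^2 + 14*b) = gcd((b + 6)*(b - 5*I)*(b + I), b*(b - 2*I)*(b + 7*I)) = 1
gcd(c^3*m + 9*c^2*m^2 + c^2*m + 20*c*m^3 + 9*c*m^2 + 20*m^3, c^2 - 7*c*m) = 1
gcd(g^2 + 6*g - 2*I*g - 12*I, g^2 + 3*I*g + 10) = g - 2*I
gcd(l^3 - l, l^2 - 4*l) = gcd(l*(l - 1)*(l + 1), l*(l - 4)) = l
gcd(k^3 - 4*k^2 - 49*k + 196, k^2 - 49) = k^2 - 49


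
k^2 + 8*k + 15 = (k + 3)*(k + 5)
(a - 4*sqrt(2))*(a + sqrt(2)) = a^2 - 3*sqrt(2)*a - 8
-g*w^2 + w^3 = w^2*(-g + w)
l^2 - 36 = (l - 6)*(l + 6)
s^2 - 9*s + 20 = (s - 5)*(s - 4)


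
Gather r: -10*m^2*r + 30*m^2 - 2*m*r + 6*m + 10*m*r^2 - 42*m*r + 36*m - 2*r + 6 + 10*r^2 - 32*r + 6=30*m^2 + 42*m + r^2*(10*m + 10) + r*(-10*m^2 - 44*m - 34) + 12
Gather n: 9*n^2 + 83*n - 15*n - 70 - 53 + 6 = 9*n^2 + 68*n - 117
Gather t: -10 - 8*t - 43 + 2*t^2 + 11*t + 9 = 2*t^2 + 3*t - 44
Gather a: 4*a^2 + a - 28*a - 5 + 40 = 4*a^2 - 27*a + 35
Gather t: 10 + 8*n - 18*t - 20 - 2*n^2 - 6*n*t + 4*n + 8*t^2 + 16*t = -2*n^2 + 12*n + 8*t^2 + t*(-6*n - 2) - 10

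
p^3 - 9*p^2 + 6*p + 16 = (p - 8)*(p - 2)*(p + 1)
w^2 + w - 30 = (w - 5)*(w + 6)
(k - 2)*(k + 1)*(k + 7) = k^3 + 6*k^2 - 9*k - 14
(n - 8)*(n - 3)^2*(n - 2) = n^4 - 16*n^3 + 85*n^2 - 186*n + 144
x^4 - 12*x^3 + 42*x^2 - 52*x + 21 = (x - 7)*(x - 3)*(x - 1)^2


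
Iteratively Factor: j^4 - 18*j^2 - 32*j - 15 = (j - 5)*(j^3 + 5*j^2 + 7*j + 3) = (j - 5)*(j + 1)*(j^2 + 4*j + 3) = (j - 5)*(j + 1)*(j + 3)*(j + 1)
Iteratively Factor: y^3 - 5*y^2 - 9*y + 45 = (y - 3)*(y^2 - 2*y - 15) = (y - 5)*(y - 3)*(y + 3)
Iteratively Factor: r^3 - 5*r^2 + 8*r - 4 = (r - 1)*(r^2 - 4*r + 4) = (r - 2)*(r - 1)*(r - 2)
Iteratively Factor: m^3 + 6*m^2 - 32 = (m + 4)*(m^2 + 2*m - 8) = (m + 4)^2*(m - 2)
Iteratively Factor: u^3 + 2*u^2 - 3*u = (u + 3)*(u^2 - u) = u*(u + 3)*(u - 1)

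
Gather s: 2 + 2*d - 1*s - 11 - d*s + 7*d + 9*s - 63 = 9*d + s*(8 - d) - 72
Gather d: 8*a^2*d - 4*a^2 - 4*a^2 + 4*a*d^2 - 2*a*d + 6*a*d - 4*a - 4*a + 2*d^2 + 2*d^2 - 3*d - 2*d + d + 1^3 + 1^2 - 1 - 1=-8*a^2 - 8*a + d^2*(4*a + 4) + d*(8*a^2 + 4*a - 4)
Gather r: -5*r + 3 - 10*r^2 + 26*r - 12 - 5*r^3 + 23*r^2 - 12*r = -5*r^3 + 13*r^2 + 9*r - 9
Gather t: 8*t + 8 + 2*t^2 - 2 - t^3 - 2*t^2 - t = -t^3 + 7*t + 6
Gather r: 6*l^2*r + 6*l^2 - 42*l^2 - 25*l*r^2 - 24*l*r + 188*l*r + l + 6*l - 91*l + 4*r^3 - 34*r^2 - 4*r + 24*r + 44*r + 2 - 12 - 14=-36*l^2 - 84*l + 4*r^3 + r^2*(-25*l - 34) + r*(6*l^2 + 164*l + 64) - 24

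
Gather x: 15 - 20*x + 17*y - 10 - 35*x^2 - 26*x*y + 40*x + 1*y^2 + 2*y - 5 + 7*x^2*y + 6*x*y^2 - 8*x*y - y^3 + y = x^2*(7*y - 35) + x*(6*y^2 - 34*y + 20) - y^3 + y^2 + 20*y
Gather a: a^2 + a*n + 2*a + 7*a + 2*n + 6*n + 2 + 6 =a^2 + a*(n + 9) + 8*n + 8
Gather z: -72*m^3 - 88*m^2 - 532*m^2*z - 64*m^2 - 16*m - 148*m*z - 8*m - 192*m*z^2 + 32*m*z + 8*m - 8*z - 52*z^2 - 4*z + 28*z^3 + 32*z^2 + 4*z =-72*m^3 - 152*m^2 - 16*m + 28*z^3 + z^2*(-192*m - 20) + z*(-532*m^2 - 116*m - 8)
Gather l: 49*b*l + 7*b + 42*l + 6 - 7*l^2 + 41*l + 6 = 7*b - 7*l^2 + l*(49*b + 83) + 12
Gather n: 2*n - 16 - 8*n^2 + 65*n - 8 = -8*n^2 + 67*n - 24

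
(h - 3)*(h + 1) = h^2 - 2*h - 3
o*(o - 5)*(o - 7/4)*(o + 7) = o^4 + o^3/4 - 77*o^2/2 + 245*o/4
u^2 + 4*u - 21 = (u - 3)*(u + 7)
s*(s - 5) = s^2 - 5*s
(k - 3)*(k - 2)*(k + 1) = k^3 - 4*k^2 + k + 6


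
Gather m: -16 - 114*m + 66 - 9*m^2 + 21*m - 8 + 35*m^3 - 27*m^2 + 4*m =35*m^3 - 36*m^2 - 89*m + 42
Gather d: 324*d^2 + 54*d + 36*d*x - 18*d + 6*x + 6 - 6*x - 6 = 324*d^2 + d*(36*x + 36)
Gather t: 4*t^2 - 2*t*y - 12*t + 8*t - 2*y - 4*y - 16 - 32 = 4*t^2 + t*(-2*y - 4) - 6*y - 48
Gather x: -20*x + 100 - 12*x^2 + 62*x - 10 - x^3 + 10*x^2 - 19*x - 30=-x^3 - 2*x^2 + 23*x + 60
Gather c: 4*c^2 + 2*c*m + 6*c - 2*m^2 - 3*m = 4*c^2 + c*(2*m + 6) - 2*m^2 - 3*m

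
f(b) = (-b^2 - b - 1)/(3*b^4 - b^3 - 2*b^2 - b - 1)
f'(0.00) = 0.00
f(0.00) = 1.00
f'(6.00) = 0.00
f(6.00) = -0.01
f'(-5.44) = -0.00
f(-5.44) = -0.01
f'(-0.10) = 0.18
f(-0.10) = 0.99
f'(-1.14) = -0.94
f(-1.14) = -0.28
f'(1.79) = 0.93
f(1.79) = -0.38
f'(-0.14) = 0.22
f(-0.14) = 0.98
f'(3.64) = 0.03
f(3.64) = -0.04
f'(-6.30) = -0.00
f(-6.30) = -0.01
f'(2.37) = 0.18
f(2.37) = -0.13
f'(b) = (-2*b - 1)/(3*b^4 - b^3 - 2*b^2 - b - 1) + (-b^2 - b - 1)*(-12*b^3 + 3*b^2 + 4*b + 1)/(3*b^4 - b^3 - 2*b^2 - b - 1)^2 = 2*b*(3*b^4 + 4*b^3 + 5*b^2 - 2*b - 1)/(9*b^8 - 6*b^7 - 11*b^6 - 2*b^5 + 6*b^3 + 5*b^2 + 2*b + 1)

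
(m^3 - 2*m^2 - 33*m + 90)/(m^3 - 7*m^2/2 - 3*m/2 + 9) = 2*(m^2 + m - 30)/(2*m^2 - m - 6)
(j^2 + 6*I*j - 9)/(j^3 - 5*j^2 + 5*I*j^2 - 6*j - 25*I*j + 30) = (j + 3*I)/(j^2 + j*(-5 + 2*I) - 10*I)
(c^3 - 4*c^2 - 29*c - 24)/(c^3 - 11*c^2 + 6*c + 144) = (c + 1)/(c - 6)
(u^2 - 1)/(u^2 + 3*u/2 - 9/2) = 2*(u^2 - 1)/(2*u^2 + 3*u - 9)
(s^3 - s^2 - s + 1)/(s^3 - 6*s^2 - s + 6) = (s - 1)/(s - 6)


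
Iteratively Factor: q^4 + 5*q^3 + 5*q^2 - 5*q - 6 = (q + 2)*(q^3 + 3*q^2 - q - 3) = (q + 1)*(q + 2)*(q^2 + 2*q - 3) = (q + 1)*(q + 2)*(q + 3)*(q - 1)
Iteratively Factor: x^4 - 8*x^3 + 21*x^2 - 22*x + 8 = (x - 1)*(x^3 - 7*x^2 + 14*x - 8) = (x - 4)*(x - 1)*(x^2 - 3*x + 2) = (x - 4)*(x - 2)*(x - 1)*(x - 1)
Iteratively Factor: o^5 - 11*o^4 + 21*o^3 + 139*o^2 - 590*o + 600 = (o - 2)*(o^4 - 9*o^3 + 3*o^2 + 145*o - 300) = (o - 5)*(o - 2)*(o^3 - 4*o^2 - 17*o + 60) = (o - 5)*(o - 2)*(o + 4)*(o^2 - 8*o + 15) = (o - 5)^2*(o - 2)*(o + 4)*(o - 3)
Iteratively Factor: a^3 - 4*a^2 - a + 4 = (a - 1)*(a^2 - 3*a - 4) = (a - 4)*(a - 1)*(a + 1)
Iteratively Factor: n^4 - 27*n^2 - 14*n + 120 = (n - 5)*(n^3 + 5*n^2 - 2*n - 24) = (n - 5)*(n + 4)*(n^2 + n - 6) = (n - 5)*(n + 3)*(n + 4)*(n - 2)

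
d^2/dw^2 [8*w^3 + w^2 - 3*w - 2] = 48*w + 2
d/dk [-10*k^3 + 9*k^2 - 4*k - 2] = -30*k^2 + 18*k - 4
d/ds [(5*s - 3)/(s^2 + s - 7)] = (5*s^2 + 5*s - (2*s + 1)*(5*s - 3) - 35)/(s^2 + s - 7)^2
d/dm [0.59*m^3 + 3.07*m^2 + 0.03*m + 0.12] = 1.77*m^2 + 6.14*m + 0.03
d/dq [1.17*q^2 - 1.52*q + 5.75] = 2.34*q - 1.52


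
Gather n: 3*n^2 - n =3*n^2 - n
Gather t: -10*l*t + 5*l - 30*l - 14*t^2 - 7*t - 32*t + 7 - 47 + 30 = -25*l - 14*t^2 + t*(-10*l - 39) - 10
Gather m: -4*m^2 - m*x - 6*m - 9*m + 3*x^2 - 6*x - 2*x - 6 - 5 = -4*m^2 + m*(-x - 15) + 3*x^2 - 8*x - 11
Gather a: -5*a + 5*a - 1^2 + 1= 0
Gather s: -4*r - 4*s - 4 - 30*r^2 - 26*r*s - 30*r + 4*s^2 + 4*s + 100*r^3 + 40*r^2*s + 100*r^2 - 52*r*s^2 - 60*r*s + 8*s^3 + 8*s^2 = 100*r^3 + 70*r^2 - 34*r + 8*s^3 + s^2*(12 - 52*r) + s*(40*r^2 - 86*r) - 4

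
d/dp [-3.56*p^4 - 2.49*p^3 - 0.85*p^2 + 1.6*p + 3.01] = -14.24*p^3 - 7.47*p^2 - 1.7*p + 1.6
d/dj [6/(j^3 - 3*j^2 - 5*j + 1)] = 6*(-3*j^2 + 6*j + 5)/(j^3 - 3*j^2 - 5*j + 1)^2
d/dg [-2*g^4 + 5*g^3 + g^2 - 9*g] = -8*g^3 + 15*g^2 + 2*g - 9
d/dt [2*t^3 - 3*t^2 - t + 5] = 6*t^2 - 6*t - 1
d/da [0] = 0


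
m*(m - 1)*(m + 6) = m^3 + 5*m^2 - 6*m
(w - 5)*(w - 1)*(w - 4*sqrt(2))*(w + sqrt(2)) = w^4 - 6*w^3 - 3*sqrt(2)*w^3 - 3*w^2 + 18*sqrt(2)*w^2 - 15*sqrt(2)*w + 48*w - 40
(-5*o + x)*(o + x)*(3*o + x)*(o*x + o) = -15*o^4*x - 15*o^4 - 17*o^3*x^2 - 17*o^3*x - o^2*x^3 - o^2*x^2 + o*x^4 + o*x^3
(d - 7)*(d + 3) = d^2 - 4*d - 21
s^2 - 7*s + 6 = (s - 6)*(s - 1)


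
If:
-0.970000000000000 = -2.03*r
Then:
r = 0.48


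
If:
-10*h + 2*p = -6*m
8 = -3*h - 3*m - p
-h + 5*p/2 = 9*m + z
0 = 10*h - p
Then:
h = -1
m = 5/3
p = -10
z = -39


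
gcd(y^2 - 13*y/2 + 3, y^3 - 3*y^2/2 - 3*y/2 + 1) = y - 1/2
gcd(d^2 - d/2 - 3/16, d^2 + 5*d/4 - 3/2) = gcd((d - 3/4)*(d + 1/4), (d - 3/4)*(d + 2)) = d - 3/4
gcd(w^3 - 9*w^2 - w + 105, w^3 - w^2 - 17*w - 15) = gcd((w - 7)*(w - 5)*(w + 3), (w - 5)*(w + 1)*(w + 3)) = w^2 - 2*w - 15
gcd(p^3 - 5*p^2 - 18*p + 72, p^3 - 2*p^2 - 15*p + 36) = p^2 + p - 12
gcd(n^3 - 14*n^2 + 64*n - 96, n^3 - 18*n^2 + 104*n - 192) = n^2 - 10*n + 24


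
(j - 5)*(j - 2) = j^2 - 7*j + 10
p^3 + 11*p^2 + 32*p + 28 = (p + 2)^2*(p + 7)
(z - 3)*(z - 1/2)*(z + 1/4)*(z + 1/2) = z^4 - 11*z^3/4 - z^2 + 11*z/16 + 3/16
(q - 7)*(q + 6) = q^2 - q - 42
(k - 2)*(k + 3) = k^2 + k - 6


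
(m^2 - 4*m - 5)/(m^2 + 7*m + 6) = (m - 5)/(m + 6)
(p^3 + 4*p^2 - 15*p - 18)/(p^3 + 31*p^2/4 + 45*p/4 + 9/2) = 4*(p - 3)/(4*p + 3)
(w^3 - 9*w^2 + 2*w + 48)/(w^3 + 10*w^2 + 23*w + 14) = (w^2 - 11*w + 24)/(w^2 + 8*w + 7)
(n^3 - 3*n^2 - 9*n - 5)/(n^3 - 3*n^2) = (n^3 - 3*n^2 - 9*n - 5)/(n^2*(n - 3))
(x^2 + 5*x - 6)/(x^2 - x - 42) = (x - 1)/(x - 7)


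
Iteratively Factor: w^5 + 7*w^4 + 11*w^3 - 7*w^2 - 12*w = (w + 1)*(w^4 + 6*w^3 + 5*w^2 - 12*w) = (w - 1)*(w + 1)*(w^3 + 7*w^2 + 12*w) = (w - 1)*(w + 1)*(w + 3)*(w^2 + 4*w) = w*(w - 1)*(w + 1)*(w + 3)*(w + 4)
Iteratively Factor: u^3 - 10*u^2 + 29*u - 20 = (u - 5)*(u^2 - 5*u + 4) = (u - 5)*(u - 1)*(u - 4)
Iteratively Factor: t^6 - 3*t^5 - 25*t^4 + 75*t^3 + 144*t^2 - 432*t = (t + 3)*(t^5 - 6*t^4 - 7*t^3 + 96*t^2 - 144*t) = (t - 4)*(t + 3)*(t^4 - 2*t^3 - 15*t^2 + 36*t) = t*(t - 4)*(t + 3)*(t^3 - 2*t^2 - 15*t + 36) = t*(t - 4)*(t - 3)*(t + 3)*(t^2 + t - 12) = t*(t - 4)*(t - 3)^2*(t + 3)*(t + 4)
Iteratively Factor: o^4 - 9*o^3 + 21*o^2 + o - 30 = (o - 5)*(o^3 - 4*o^2 + o + 6) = (o - 5)*(o + 1)*(o^2 - 5*o + 6) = (o - 5)*(o - 3)*(o + 1)*(o - 2)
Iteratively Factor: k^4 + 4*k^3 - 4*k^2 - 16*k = (k + 2)*(k^3 + 2*k^2 - 8*k) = (k + 2)*(k + 4)*(k^2 - 2*k) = k*(k + 2)*(k + 4)*(k - 2)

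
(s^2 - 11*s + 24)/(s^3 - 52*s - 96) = (s - 3)/(s^2 + 8*s + 12)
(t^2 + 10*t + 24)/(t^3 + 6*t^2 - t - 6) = (t + 4)/(t^2 - 1)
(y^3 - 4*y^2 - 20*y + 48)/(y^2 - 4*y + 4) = (y^2 - 2*y - 24)/(y - 2)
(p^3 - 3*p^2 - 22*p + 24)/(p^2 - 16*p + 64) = (p^3 - 3*p^2 - 22*p + 24)/(p^2 - 16*p + 64)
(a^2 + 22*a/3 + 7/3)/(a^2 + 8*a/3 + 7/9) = 3*(a + 7)/(3*a + 7)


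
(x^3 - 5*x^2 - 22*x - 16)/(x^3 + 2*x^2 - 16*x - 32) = (x^2 - 7*x - 8)/(x^2 - 16)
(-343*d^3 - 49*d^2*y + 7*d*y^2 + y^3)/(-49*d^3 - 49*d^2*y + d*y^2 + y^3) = (7*d + y)/(d + y)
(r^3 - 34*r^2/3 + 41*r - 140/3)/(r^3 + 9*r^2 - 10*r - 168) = (3*r^2 - 22*r + 35)/(3*(r^2 + 13*r + 42))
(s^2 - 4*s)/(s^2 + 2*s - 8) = s*(s - 4)/(s^2 + 2*s - 8)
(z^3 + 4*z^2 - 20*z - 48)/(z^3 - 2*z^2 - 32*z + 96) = (z + 2)/(z - 4)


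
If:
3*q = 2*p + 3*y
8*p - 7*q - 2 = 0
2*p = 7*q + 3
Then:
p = -1/6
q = -10/21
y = -23/63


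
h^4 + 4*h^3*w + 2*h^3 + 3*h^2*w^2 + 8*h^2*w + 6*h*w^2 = h*(h + 2)*(h + w)*(h + 3*w)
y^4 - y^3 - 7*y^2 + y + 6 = (y - 3)*(y - 1)*(y + 1)*(y + 2)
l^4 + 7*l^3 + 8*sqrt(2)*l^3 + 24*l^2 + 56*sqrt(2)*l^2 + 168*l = l*(l + 7)*(l + 2*sqrt(2))*(l + 6*sqrt(2))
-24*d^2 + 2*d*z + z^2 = (-4*d + z)*(6*d + z)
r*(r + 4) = r^2 + 4*r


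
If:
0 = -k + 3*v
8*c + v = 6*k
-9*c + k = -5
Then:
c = 85/129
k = 40/43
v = 40/129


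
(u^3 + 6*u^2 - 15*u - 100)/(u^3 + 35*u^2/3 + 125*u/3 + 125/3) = 3*(u - 4)/(3*u + 5)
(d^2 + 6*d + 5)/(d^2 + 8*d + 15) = (d + 1)/(d + 3)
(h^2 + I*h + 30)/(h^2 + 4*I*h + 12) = (h - 5*I)/(h - 2*I)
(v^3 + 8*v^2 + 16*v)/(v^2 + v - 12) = v*(v + 4)/(v - 3)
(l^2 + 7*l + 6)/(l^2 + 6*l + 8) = (l^2 + 7*l + 6)/(l^2 + 6*l + 8)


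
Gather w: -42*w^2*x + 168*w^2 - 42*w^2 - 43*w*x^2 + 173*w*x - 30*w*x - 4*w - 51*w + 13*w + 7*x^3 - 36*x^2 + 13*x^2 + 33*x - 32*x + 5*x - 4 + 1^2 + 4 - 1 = w^2*(126 - 42*x) + w*(-43*x^2 + 143*x - 42) + 7*x^3 - 23*x^2 + 6*x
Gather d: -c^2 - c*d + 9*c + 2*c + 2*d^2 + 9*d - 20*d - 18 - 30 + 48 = -c^2 + 11*c + 2*d^2 + d*(-c - 11)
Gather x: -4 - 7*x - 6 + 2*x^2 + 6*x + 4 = 2*x^2 - x - 6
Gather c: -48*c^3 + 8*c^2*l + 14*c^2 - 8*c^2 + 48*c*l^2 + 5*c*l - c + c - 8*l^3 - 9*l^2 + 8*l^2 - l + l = -48*c^3 + c^2*(8*l + 6) + c*(48*l^2 + 5*l) - 8*l^3 - l^2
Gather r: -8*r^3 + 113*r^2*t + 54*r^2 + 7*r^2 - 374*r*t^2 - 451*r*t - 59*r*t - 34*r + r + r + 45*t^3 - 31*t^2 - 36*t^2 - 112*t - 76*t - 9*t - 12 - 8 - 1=-8*r^3 + r^2*(113*t + 61) + r*(-374*t^2 - 510*t - 32) + 45*t^3 - 67*t^2 - 197*t - 21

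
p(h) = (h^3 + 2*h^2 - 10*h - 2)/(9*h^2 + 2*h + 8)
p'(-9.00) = 0.13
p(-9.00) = -0.67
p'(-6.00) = 0.14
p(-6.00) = -0.27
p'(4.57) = 0.17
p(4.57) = 0.44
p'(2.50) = 0.26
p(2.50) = 0.02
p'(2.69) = 0.24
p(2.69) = 0.06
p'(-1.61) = 0.21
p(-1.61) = 0.54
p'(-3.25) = 0.19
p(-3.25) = 0.18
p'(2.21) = 0.29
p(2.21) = -0.06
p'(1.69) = 0.34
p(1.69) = -0.23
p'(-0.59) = -0.75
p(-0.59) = 0.44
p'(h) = (-18*h - 2)*(h^3 + 2*h^2 - 10*h - 2)/(9*h^2 + 2*h + 8)^2 + (3*h^2 + 4*h - 10)/(9*h^2 + 2*h + 8) = (9*h^4 + 4*h^3 + 118*h^2 + 68*h - 76)/(81*h^4 + 36*h^3 + 148*h^2 + 32*h + 64)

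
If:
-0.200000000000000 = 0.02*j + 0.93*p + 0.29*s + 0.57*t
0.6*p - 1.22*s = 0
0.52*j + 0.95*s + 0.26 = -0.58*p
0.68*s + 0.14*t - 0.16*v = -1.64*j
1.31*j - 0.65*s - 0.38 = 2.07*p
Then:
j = -0.09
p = -0.21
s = -0.10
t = 0.04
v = -1.27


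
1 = 1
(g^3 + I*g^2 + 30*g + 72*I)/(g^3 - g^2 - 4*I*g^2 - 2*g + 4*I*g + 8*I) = (g^3 + I*g^2 + 30*g + 72*I)/(g^3 + g^2*(-1 - 4*I) + g*(-2 + 4*I) + 8*I)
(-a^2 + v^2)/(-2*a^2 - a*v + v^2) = (-a + v)/(-2*a + v)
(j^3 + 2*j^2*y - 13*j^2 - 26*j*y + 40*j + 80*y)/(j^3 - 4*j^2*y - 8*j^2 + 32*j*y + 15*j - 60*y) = (-j^2 - 2*j*y + 8*j + 16*y)/(-j^2 + 4*j*y + 3*j - 12*y)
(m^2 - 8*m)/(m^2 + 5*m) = (m - 8)/(m + 5)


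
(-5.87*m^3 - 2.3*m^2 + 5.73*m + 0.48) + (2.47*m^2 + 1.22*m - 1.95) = -5.87*m^3 + 0.17*m^2 + 6.95*m - 1.47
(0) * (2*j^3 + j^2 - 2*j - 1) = 0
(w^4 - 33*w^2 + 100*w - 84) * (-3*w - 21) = -3*w^5 - 21*w^4 + 99*w^3 + 393*w^2 - 1848*w + 1764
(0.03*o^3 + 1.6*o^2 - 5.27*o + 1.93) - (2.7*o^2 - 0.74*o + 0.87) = 0.03*o^3 - 1.1*o^2 - 4.53*o + 1.06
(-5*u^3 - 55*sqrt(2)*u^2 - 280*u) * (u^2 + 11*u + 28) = -5*u^5 - 55*sqrt(2)*u^4 - 55*u^4 - 605*sqrt(2)*u^3 - 420*u^3 - 3080*u^2 - 1540*sqrt(2)*u^2 - 7840*u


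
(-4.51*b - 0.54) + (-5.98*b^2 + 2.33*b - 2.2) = -5.98*b^2 - 2.18*b - 2.74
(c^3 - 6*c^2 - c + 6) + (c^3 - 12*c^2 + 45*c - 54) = 2*c^3 - 18*c^2 + 44*c - 48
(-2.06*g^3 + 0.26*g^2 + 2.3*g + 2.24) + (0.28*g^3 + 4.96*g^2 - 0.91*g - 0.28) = -1.78*g^3 + 5.22*g^2 + 1.39*g + 1.96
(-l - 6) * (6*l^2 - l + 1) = -6*l^3 - 35*l^2 + 5*l - 6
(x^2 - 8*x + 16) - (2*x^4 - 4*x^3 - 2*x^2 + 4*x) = -2*x^4 + 4*x^3 + 3*x^2 - 12*x + 16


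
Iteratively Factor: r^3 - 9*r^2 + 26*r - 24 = (r - 4)*(r^2 - 5*r + 6) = (r - 4)*(r - 3)*(r - 2)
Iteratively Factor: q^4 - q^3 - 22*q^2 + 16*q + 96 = (q - 4)*(q^3 + 3*q^2 - 10*q - 24) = (q - 4)*(q + 2)*(q^2 + q - 12) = (q - 4)*(q - 3)*(q + 2)*(q + 4)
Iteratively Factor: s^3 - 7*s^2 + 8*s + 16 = (s - 4)*(s^2 - 3*s - 4) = (s - 4)*(s + 1)*(s - 4)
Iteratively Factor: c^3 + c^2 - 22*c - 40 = (c + 4)*(c^2 - 3*c - 10) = (c - 5)*(c + 4)*(c + 2)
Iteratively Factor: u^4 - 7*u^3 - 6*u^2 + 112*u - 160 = (u - 4)*(u^3 - 3*u^2 - 18*u + 40) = (u - 4)*(u - 2)*(u^2 - u - 20) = (u - 4)*(u - 2)*(u + 4)*(u - 5)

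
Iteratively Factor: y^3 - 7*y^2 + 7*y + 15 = (y - 5)*(y^2 - 2*y - 3) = (y - 5)*(y + 1)*(y - 3)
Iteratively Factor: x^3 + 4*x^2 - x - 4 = (x + 4)*(x^2 - 1) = (x + 1)*(x + 4)*(x - 1)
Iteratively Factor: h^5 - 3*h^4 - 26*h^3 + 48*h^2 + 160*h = (h - 4)*(h^4 + h^3 - 22*h^2 - 40*h) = h*(h - 4)*(h^3 + h^2 - 22*h - 40) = h*(h - 4)*(h + 4)*(h^2 - 3*h - 10) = h*(h - 5)*(h - 4)*(h + 4)*(h + 2)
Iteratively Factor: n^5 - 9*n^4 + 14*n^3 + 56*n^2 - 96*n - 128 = (n - 4)*(n^4 - 5*n^3 - 6*n^2 + 32*n + 32) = (n - 4)^2*(n^3 - n^2 - 10*n - 8) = (n - 4)^3*(n^2 + 3*n + 2) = (n - 4)^3*(n + 1)*(n + 2)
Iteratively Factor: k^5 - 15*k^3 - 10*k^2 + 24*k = (k - 4)*(k^4 + 4*k^3 + k^2 - 6*k) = (k - 4)*(k - 1)*(k^3 + 5*k^2 + 6*k) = k*(k - 4)*(k - 1)*(k^2 + 5*k + 6) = k*(k - 4)*(k - 1)*(k + 2)*(k + 3)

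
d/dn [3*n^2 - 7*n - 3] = 6*n - 7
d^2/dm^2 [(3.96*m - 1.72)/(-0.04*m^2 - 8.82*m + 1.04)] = (-(0.08*m + 8.82)*(0.16*m + 17.64)*(3.96*m - 1.72) + (0.9504*m + 69.7168)*(0.04*m^2 + 8.82*m - 1.04))/(0.04*m^2 + 8.82*m - 1.04)^3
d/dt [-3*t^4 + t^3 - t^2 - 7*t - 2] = -12*t^3 + 3*t^2 - 2*t - 7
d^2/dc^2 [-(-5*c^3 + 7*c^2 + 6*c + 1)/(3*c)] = 10/3 - 2/(3*c^3)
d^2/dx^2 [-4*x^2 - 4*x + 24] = -8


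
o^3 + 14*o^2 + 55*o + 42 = (o + 1)*(o + 6)*(o + 7)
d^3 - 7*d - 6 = (d - 3)*(d + 1)*(d + 2)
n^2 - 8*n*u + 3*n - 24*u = (n + 3)*(n - 8*u)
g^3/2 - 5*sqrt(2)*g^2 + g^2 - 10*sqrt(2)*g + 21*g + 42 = (g/2 + 1)*(g - 7*sqrt(2))*(g - 3*sqrt(2))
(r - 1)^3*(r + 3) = r^4 - 6*r^2 + 8*r - 3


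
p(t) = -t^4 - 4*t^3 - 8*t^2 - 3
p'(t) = -4*t^3 - 12*t^2 - 16*t = 4*t*(-t^2 - 3*t - 4)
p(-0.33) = -3.74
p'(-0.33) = 4.12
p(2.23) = -111.87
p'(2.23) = -139.71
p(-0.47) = -4.40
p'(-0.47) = 5.28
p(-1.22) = -9.86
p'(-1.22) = 8.92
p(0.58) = -6.58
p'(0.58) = -14.10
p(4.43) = -892.89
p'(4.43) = -654.13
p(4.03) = -658.50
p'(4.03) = -521.17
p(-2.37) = -26.24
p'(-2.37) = 23.77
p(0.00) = -3.00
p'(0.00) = 0.00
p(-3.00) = -48.00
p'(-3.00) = 48.00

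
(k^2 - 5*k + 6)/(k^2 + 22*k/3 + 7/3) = 3*(k^2 - 5*k + 6)/(3*k^2 + 22*k + 7)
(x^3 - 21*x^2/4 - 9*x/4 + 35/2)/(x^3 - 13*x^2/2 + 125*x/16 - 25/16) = 4*(4*x^2 - x - 14)/(16*x^2 - 24*x + 5)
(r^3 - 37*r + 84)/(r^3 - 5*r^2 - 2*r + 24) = (r + 7)/(r + 2)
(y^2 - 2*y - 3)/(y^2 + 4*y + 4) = (y^2 - 2*y - 3)/(y^2 + 4*y + 4)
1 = 1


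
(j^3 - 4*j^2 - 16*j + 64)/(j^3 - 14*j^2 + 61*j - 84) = (j^2 - 16)/(j^2 - 10*j + 21)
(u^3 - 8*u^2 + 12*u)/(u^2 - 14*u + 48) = u*(u - 2)/(u - 8)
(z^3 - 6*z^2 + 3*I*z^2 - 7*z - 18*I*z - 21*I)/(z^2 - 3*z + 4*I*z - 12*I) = (z^3 + 3*z^2*(-2 + I) - z*(7 + 18*I) - 21*I)/(z^2 + z*(-3 + 4*I) - 12*I)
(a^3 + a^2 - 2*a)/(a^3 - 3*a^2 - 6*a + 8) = a/(a - 4)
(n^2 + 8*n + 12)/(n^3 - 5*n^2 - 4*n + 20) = (n + 6)/(n^2 - 7*n + 10)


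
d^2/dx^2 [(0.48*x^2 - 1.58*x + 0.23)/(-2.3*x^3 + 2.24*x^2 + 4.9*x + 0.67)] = (-5.0784*x^6 + 50.1492*x^5 - 95.89896*x^4 + 70.609616*x^3 + 42.167976*x^2 - 31.501044*x - 21.159456)/(12.167*x^9 - 35.5488*x^8 - 43.14156*x^7 + 129.596476*x^6 + 112.62132*x^5 - 126.127176*x^4 - 158.67511*x^3 - 51.276708*x^2 - 6.59883*x - 0.300763)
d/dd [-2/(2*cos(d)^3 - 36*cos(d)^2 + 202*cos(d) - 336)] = (-3*cos(d)^2 + 36*cos(d) - 101)*sin(d)/(cos(d)^3 - 18*cos(d)^2 + 101*cos(d) - 168)^2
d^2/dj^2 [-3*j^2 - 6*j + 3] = -6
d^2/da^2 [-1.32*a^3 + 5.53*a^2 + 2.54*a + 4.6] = 11.06 - 7.92*a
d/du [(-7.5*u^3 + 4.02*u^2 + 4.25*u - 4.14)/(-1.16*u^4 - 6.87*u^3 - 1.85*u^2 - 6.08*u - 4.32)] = (-8.7*u^6 + 9.32639999999998*u^5 + 56.2824*u^4 + 130.3854*u^3 - 4.70449999999999*u^2 - 50.0508*u - 43.5312)/(1.3456*u^8 + 15.9384*u^7 + 51.4889*u^6 + 39.5246*u^5 + 96.9841*u^4 + 81.8528*u^3 + 52.9504*u^2 + 52.5312*u + 18.6624)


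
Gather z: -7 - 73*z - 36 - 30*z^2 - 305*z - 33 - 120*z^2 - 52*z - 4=-150*z^2 - 430*z - 80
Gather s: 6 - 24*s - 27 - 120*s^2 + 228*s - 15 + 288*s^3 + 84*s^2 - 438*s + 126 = 288*s^3 - 36*s^2 - 234*s + 90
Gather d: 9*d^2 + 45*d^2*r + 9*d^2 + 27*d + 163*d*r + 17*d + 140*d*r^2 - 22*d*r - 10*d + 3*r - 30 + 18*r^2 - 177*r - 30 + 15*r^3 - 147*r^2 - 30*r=d^2*(45*r + 18) + d*(140*r^2 + 141*r + 34) + 15*r^3 - 129*r^2 - 204*r - 60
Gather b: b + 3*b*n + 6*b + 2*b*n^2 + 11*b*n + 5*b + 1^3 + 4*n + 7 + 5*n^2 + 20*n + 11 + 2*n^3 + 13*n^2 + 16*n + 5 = b*(2*n^2 + 14*n + 12) + 2*n^3 + 18*n^2 + 40*n + 24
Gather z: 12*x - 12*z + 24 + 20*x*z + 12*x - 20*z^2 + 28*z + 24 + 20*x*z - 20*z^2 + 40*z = 24*x - 40*z^2 + z*(40*x + 56) + 48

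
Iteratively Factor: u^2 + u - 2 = (u - 1)*(u + 2)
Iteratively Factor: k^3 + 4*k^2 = (k + 4)*(k^2) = k*(k + 4)*(k)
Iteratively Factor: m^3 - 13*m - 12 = (m + 1)*(m^2 - m - 12) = (m - 4)*(m + 1)*(m + 3)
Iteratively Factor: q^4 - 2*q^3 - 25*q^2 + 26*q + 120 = (q - 3)*(q^3 + q^2 - 22*q - 40) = (q - 3)*(q + 2)*(q^2 - q - 20) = (q - 3)*(q + 2)*(q + 4)*(q - 5)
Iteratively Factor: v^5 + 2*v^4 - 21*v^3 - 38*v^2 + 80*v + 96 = (v - 4)*(v^4 + 6*v^3 + 3*v^2 - 26*v - 24) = (v - 4)*(v + 1)*(v^3 + 5*v^2 - 2*v - 24) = (v - 4)*(v - 2)*(v + 1)*(v^2 + 7*v + 12) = (v - 4)*(v - 2)*(v + 1)*(v + 3)*(v + 4)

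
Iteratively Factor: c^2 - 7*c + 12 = (c - 3)*(c - 4)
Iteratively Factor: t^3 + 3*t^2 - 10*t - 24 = (t - 3)*(t^2 + 6*t + 8) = (t - 3)*(t + 4)*(t + 2)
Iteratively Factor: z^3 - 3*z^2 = (z)*(z^2 - 3*z) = z*(z - 3)*(z)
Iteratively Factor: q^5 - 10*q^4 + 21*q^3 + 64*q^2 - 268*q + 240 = (q - 2)*(q^4 - 8*q^3 + 5*q^2 + 74*q - 120) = (q - 2)*(q + 3)*(q^3 - 11*q^2 + 38*q - 40) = (q - 4)*(q - 2)*(q + 3)*(q^2 - 7*q + 10) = (q - 4)*(q - 2)^2*(q + 3)*(q - 5)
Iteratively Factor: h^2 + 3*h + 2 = (h + 2)*(h + 1)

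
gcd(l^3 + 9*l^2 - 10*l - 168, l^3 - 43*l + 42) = l + 7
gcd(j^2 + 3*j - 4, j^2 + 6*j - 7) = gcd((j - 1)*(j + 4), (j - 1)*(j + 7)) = j - 1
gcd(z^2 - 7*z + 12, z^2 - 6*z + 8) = z - 4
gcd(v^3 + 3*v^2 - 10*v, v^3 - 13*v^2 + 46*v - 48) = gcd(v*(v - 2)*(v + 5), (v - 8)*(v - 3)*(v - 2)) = v - 2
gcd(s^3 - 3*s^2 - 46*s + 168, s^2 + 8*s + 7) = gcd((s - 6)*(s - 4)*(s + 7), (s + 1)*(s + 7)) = s + 7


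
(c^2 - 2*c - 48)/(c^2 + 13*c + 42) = (c - 8)/(c + 7)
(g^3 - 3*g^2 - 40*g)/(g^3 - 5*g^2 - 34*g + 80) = g/(g - 2)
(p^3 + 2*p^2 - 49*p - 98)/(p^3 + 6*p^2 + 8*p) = (p^2 - 49)/(p*(p + 4))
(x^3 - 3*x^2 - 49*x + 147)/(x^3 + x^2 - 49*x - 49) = (x - 3)/(x + 1)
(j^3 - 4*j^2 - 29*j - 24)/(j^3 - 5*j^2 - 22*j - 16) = (j + 3)/(j + 2)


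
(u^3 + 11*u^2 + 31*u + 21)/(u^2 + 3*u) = u + 8 + 7/u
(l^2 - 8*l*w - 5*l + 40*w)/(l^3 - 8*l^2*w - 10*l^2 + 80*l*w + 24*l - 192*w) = (l - 5)/(l^2 - 10*l + 24)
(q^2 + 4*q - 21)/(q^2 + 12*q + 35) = (q - 3)/(q + 5)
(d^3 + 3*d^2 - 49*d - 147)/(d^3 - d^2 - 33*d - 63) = (d + 7)/(d + 3)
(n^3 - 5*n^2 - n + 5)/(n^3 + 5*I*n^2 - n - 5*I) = (n - 5)/(n + 5*I)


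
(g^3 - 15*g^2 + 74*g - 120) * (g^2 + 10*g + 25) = g^5 - 5*g^4 - 51*g^3 + 245*g^2 + 650*g - 3000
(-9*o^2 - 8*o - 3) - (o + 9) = -9*o^2 - 9*o - 12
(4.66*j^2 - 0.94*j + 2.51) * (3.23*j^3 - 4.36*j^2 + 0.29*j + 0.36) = 15.0518*j^5 - 23.3538*j^4 + 13.5571*j^3 - 9.5386*j^2 + 0.3895*j + 0.9036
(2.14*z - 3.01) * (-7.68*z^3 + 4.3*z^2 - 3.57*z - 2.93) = -16.4352*z^4 + 32.3188*z^3 - 20.5828*z^2 + 4.4755*z + 8.8193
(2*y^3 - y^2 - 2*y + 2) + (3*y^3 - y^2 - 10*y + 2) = 5*y^3 - 2*y^2 - 12*y + 4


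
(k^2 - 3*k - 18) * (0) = 0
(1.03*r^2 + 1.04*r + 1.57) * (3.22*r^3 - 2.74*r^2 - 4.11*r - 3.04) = 3.3166*r^5 + 0.5266*r^4 - 2.0275*r^3 - 11.7074*r^2 - 9.6143*r - 4.7728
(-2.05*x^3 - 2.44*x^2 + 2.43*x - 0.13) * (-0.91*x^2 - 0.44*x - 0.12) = 1.8655*x^5 + 3.1224*x^4 - 0.8917*x^3 - 0.6581*x^2 - 0.2344*x + 0.0156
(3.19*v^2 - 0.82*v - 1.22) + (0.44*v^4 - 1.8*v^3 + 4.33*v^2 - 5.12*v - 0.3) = 0.44*v^4 - 1.8*v^3 + 7.52*v^2 - 5.94*v - 1.52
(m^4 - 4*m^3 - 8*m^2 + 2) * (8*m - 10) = 8*m^5 - 42*m^4 - 24*m^3 + 80*m^2 + 16*m - 20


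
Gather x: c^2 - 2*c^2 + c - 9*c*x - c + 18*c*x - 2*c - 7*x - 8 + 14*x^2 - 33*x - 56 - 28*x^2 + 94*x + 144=-c^2 - 2*c - 14*x^2 + x*(9*c + 54) + 80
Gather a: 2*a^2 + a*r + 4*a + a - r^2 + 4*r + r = 2*a^2 + a*(r + 5) - r^2 + 5*r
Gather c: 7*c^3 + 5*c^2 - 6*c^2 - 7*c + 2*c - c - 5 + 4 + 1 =7*c^3 - c^2 - 6*c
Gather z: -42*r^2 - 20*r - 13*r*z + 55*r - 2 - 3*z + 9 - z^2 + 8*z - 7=-42*r^2 + 35*r - z^2 + z*(5 - 13*r)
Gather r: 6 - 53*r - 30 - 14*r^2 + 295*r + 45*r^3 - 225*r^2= 45*r^3 - 239*r^2 + 242*r - 24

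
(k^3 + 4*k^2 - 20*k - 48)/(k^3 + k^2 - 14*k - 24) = (k + 6)/(k + 3)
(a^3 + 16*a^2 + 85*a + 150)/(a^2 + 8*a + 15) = (a^2 + 11*a + 30)/(a + 3)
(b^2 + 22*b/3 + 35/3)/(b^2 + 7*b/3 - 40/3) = (3*b + 7)/(3*b - 8)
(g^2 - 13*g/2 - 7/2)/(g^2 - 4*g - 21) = (g + 1/2)/(g + 3)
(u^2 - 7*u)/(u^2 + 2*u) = (u - 7)/(u + 2)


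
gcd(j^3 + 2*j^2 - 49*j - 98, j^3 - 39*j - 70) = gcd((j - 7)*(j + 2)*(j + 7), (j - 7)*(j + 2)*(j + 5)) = j^2 - 5*j - 14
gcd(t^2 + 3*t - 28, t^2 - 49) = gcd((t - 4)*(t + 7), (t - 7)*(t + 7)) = t + 7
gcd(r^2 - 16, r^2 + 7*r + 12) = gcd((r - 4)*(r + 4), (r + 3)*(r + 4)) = r + 4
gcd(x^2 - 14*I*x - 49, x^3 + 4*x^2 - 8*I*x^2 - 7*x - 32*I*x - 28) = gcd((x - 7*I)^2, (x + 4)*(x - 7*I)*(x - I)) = x - 7*I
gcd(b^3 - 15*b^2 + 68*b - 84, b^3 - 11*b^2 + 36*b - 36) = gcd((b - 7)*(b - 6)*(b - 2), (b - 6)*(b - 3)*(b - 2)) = b^2 - 8*b + 12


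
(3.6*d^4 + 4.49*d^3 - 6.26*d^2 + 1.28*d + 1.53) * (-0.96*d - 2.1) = -3.456*d^5 - 11.8704*d^4 - 3.4194*d^3 + 11.9172*d^2 - 4.1568*d - 3.213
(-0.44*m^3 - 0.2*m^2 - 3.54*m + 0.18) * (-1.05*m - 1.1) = 0.462*m^4 + 0.694*m^3 + 3.937*m^2 + 3.705*m - 0.198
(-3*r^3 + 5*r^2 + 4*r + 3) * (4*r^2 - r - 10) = -12*r^5 + 23*r^4 + 41*r^3 - 42*r^2 - 43*r - 30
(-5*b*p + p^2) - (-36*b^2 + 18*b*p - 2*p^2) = 36*b^2 - 23*b*p + 3*p^2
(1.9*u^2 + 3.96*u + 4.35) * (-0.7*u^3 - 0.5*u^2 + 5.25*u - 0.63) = -1.33*u^5 - 3.722*u^4 + 4.95*u^3 + 17.418*u^2 + 20.3427*u - 2.7405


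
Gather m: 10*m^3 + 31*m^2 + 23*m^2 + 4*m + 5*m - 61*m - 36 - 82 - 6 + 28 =10*m^3 + 54*m^2 - 52*m - 96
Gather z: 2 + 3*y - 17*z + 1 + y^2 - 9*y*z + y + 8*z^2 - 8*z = y^2 + 4*y + 8*z^2 + z*(-9*y - 25) + 3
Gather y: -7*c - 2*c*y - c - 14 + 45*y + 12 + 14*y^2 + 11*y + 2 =-8*c + 14*y^2 + y*(56 - 2*c)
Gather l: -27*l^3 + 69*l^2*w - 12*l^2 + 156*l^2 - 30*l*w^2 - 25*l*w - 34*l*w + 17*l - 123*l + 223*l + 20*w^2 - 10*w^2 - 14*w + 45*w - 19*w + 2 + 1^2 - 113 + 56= -27*l^3 + l^2*(69*w + 144) + l*(-30*w^2 - 59*w + 117) + 10*w^2 + 12*w - 54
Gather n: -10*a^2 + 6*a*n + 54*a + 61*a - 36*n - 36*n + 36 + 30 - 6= -10*a^2 + 115*a + n*(6*a - 72) + 60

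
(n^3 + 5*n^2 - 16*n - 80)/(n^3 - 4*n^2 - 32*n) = (n^2 + n - 20)/(n*(n - 8))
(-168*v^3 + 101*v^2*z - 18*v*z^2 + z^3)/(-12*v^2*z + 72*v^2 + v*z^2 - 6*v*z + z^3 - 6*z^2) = (56*v^2 - 15*v*z + z^2)/(4*v*z - 24*v + z^2 - 6*z)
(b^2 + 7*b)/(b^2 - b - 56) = b/(b - 8)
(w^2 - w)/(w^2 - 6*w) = (w - 1)/(w - 6)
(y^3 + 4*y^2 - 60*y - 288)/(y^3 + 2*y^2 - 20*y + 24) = (y^2 - 2*y - 48)/(y^2 - 4*y + 4)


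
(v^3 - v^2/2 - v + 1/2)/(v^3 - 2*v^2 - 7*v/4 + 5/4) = 2*(v - 1)/(2*v - 5)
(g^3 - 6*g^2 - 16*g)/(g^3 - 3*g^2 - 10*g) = (g - 8)/(g - 5)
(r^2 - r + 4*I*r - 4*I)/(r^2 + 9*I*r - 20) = (r - 1)/(r + 5*I)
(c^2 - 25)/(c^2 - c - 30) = (c - 5)/(c - 6)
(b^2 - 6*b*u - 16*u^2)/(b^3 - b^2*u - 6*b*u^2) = (-b + 8*u)/(b*(-b + 3*u))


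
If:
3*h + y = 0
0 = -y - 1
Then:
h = 1/3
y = -1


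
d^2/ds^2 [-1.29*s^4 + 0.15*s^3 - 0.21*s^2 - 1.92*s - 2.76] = -15.48*s^2 + 0.9*s - 0.42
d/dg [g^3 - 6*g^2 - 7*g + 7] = 3*g^2 - 12*g - 7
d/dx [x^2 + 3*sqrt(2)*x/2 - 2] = 2*x + 3*sqrt(2)/2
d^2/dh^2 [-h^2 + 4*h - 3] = -2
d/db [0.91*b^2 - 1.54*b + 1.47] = 1.82*b - 1.54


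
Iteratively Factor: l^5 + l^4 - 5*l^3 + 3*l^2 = (l)*(l^4 + l^3 - 5*l^2 + 3*l) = l*(l + 3)*(l^3 - 2*l^2 + l) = l^2*(l + 3)*(l^2 - 2*l + 1) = l^2*(l - 1)*(l + 3)*(l - 1)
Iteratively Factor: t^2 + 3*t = (t + 3)*(t)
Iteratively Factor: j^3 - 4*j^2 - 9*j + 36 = (j + 3)*(j^2 - 7*j + 12) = (j - 3)*(j + 3)*(j - 4)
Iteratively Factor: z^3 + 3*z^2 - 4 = (z - 1)*(z^2 + 4*z + 4) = (z - 1)*(z + 2)*(z + 2)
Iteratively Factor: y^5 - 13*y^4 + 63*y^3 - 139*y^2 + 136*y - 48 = (y - 4)*(y^4 - 9*y^3 + 27*y^2 - 31*y + 12) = (y - 4)*(y - 1)*(y^3 - 8*y^2 + 19*y - 12) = (y - 4)*(y - 1)^2*(y^2 - 7*y + 12) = (y - 4)^2*(y - 1)^2*(y - 3)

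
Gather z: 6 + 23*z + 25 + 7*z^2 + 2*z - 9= 7*z^2 + 25*z + 22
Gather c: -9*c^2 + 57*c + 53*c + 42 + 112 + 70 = -9*c^2 + 110*c + 224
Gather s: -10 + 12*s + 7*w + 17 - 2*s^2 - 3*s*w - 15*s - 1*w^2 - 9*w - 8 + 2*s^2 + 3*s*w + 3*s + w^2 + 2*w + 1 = 0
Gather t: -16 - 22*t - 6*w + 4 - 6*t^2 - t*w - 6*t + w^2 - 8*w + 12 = -6*t^2 + t*(-w - 28) + w^2 - 14*w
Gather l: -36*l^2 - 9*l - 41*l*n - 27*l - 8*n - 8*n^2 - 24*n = -36*l^2 + l*(-41*n - 36) - 8*n^2 - 32*n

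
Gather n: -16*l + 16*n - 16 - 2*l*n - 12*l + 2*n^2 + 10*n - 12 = -28*l + 2*n^2 + n*(26 - 2*l) - 28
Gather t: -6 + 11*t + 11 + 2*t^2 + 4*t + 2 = 2*t^2 + 15*t + 7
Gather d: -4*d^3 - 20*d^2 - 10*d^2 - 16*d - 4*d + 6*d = -4*d^3 - 30*d^2 - 14*d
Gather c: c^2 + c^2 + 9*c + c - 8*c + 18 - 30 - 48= 2*c^2 + 2*c - 60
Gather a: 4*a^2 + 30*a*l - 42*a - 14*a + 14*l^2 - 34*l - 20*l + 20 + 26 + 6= 4*a^2 + a*(30*l - 56) + 14*l^2 - 54*l + 52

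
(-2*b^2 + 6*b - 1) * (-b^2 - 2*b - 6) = 2*b^4 - 2*b^3 + b^2 - 34*b + 6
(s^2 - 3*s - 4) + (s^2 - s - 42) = 2*s^2 - 4*s - 46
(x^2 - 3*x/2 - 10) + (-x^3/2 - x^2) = -x^3/2 - 3*x/2 - 10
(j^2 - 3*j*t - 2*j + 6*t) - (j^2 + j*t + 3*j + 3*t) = -4*j*t - 5*j + 3*t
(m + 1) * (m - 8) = m^2 - 7*m - 8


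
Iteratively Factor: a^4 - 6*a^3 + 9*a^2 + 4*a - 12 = (a + 1)*(a^3 - 7*a^2 + 16*a - 12) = (a - 2)*(a + 1)*(a^2 - 5*a + 6) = (a - 2)^2*(a + 1)*(a - 3)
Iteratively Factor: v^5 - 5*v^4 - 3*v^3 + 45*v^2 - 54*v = (v - 3)*(v^4 - 2*v^3 - 9*v^2 + 18*v) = (v - 3)*(v - 2)*(v^3 - 9*v) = (v - 3)^2*(v - 2)*(v^2 + 3*v) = v*(v - 3)^2*(v - 2)*(v + 3)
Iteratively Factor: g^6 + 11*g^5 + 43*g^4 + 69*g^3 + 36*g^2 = (g + 3)*(g^5 + 8*g^4 + 19*g^3 + 12*g^2) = (g + 3)^2*(g^4 + 5*g^3 + 4*g^2) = (g + 1)*(g + 3)^2*(g^3 + 4*g^2) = g*(g + 1)*(g + 3)^2*(g^2 + 4*g) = g^2*(g + 1)*(g + 3)^2*(g + 4)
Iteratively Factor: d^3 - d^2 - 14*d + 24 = (d - 2)*(d^2 + d - 12) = (d - 2)*(d + 4)*(d - 3)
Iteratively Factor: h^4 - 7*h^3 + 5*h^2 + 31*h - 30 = (h - 1)*(h^3 - 6*h^2 - h + 30) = (h - 1)*(h + 2)*(h^2 - 8*h + 15) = (h - 5)*(h - 1)*(h + 2)*(h - 3)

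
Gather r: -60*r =-60*r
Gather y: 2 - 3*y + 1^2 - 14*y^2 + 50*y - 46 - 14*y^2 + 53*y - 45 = -28*y^2 + 100*y - 88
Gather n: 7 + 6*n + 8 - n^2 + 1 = -n^2 + 6*n + 16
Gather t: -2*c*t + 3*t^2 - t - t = 3*t^2 + t*(-2*c - 2)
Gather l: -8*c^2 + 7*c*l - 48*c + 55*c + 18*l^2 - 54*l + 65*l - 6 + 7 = -8*c^2 + 7*c + 18*l^2 + l*(7*c + 11) + 1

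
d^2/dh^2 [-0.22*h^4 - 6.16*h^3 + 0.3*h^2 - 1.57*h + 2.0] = -2.64*h^2 - 36.96*h + 0.6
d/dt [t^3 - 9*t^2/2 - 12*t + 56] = 3*t^2 - 9*t - 12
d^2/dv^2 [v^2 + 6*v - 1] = 2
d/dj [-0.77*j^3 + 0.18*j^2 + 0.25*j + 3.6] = -2.31*j^2 + 0.36*j + 0.25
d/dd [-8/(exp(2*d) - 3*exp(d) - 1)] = (16*exp(d) - 24)*exp(d)/(-exp(2*d) + 3*exp(d) + 1)^2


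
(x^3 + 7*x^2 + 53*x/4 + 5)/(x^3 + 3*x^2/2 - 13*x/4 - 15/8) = 2*(x + 4)/(2*x - 3)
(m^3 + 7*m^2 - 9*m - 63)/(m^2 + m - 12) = (m^2 + 10*m + 21)/(m + 4)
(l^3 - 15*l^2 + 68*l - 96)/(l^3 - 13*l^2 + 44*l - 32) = (l - 3)/(l - 1)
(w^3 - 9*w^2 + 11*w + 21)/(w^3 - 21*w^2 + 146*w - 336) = (w^2 - 2*w - 3)/(w^2 - 14*w + 48)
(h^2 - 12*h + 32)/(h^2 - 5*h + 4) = (h - 8)/(h - 1)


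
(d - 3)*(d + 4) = d^2 + d - 12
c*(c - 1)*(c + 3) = c^3 + 2*c^2 - 3*c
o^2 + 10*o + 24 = (o + 4)*(o + 6)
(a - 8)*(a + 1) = a^2 - 7*a - 8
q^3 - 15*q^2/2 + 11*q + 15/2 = (q - 5)*(q - 3)*(q + 1/2)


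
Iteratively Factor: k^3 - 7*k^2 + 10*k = (k)*(k^2 - 7*k + 10) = k*(k - 5)*(k - 2)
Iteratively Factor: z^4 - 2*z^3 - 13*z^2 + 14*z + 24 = (z - 4)*(z^3 + 2*z^2 - 5*z - 6) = (z - 4)*(z - 2)*(z^2 + 4*z + 3) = (z - 4)*(z - 2)*(z + 1)*(z + 3)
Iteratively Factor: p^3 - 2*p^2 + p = (p - 1)*(p^2 - p) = (p - 1)^2*(p)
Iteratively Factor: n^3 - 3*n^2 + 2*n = (n - 2)*(n^2 - n) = (n - 2)*(n - 1)*(n)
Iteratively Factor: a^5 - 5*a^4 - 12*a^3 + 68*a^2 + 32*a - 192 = (a + 2)*(a^4 - 7*a^3 + 2*a^2 + 64*a - 96) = (a + 2)*(a + 3)*(a^3 - 10*a^2 + 32*a - 32) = (a - 2)*(a + 2)*(a + 3)*(a^2 - 8*a + 16) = (a - 4)*(a - 2)*(a + 2)*(a + 3)*(a - 4)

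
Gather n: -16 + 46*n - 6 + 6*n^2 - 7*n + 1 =6*n^2 + 39*n - 21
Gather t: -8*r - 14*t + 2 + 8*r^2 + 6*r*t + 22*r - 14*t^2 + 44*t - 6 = 8*r^2 + 14*r - 14*t^2 + t*(6*r + 30) - 4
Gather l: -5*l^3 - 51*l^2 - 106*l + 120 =-5*l^3 - 51*l^2 - 106*l + 120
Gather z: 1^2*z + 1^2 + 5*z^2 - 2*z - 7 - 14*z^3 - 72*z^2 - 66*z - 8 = -14*z^3 - 67*z^2 - 67*z - 14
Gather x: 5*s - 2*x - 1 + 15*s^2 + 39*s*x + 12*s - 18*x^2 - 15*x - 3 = 15*s^2 + 17*s - 18*x^2 + x*(39*s - 17) - 4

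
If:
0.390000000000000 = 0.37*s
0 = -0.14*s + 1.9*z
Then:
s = 1.05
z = 0.08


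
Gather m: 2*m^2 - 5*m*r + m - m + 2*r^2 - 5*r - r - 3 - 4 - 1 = 2*m^2 - 5*m*r + 2*r^2 - 6*r - 8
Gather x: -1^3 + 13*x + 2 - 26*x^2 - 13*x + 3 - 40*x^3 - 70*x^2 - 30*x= -40*x^3 - 96*x^2 - 30*x + 4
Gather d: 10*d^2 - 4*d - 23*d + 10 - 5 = 10*d^2 - 27*d + 5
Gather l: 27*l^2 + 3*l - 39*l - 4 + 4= 27*l^2 - 36*l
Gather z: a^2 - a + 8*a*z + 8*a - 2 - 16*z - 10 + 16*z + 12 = a^2 + 8*a*z + 7*a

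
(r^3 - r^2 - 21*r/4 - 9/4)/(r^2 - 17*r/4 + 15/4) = (4*r^2 + 8*r + 3)/(4*r - 5)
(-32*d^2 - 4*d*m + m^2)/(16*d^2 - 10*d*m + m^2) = (-4*d - m)/(2*d - m)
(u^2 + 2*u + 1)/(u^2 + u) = (u + 1)/u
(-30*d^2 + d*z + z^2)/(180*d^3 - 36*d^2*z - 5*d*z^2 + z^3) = 1/(-6*d + z)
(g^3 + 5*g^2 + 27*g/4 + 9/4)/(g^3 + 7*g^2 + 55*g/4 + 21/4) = (2*g + 3)/(2*g + 7)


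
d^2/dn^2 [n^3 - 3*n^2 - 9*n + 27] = 6*n - 6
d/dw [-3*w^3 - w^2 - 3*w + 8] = -9*w^2 - 2*w - 3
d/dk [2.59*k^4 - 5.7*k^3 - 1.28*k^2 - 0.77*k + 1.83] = 10.36*k^3 - 17.1*k^2 - 2.56*k - 0.77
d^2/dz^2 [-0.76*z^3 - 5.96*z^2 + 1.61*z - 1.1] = -4.56*z - 11.92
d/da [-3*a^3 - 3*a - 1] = -9*a^2 - 3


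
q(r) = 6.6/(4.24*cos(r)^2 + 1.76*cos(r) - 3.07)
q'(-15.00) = 5.23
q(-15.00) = -3.37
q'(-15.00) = 5.23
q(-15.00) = -3.37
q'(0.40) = 5.33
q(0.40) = 3.07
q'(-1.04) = -28.86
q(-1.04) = -6.04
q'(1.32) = 4.39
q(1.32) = -2.78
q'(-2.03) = 1.30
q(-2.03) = -2.19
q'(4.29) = 1.09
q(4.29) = -2.14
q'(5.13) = -11.40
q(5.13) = -3.98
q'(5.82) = -7.65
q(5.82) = 3.48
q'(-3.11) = 3.98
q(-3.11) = -11.12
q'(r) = 6.6*(8.48*sin(r)*cos(r) + 1.76*sin(r))/(4.24*cos(r)^2 + 1.76*cos(r) - 3.07)^2 = (55.968*cos(r) + 11.616)*sin(r)/(4.24*cos(r)^2 + 1.76*cos(r) - 3.07)^2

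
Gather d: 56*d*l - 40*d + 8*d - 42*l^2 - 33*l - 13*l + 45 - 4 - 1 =d*(56*l - 32) - 42*l^2 - 46*l + 40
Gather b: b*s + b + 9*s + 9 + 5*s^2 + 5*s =b*(s + 1) + 5*s^2 + 14*s + 9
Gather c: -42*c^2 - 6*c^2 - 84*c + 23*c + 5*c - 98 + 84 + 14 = -48*c^2 - 56*c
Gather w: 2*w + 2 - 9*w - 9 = -7*w - 7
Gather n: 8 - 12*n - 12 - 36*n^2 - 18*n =-36*n^2 - 30*n - 4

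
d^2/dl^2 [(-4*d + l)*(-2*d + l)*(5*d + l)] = -2*d + 6*l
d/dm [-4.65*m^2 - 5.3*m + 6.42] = -9.3*m - 5.3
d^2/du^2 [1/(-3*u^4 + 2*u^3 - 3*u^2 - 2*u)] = 2*(3*u*(6*u^2 - 2*u + 1)*(3*u^3 - 2*u^2 + 3*u + 2) - 4*(6*u^3 - 3*u^2 + 3*u + 1)^2)/(u^3*(3*u^3 - 2*u^2 + 3*u + 2)^3)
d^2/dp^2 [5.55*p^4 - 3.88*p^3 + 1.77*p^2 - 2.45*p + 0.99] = 66.6*p^2 - 23.28*p + 3.54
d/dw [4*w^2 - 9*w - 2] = 8*w - 9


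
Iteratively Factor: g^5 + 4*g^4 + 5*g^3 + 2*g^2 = (g + 2)*(g^4 + 2*g^3 + g^2) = g*(g + 2)*(g^3 + 2*g^2 + g) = g^2*(g + 2)*(g^2 + 2*g + 1) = g^2*(g + 1)*(g + 2)*(g + 1)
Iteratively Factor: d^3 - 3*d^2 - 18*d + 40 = (d + 4)*(d^2 - 7*d + 10) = (d - 5)*(d + 4)*(d - 2)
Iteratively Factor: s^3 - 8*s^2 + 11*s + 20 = (s + 1)*(s^2 - 9*s + 20) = (s - 4)*(s + 1)*(s - 5)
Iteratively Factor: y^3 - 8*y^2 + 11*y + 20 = (y + 1)*(y^2 - 9*y + 20) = (y - 4)*(y + 1)*(y - 5)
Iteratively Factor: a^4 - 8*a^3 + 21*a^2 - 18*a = (a - 2)*(a^3 - 6*a^2 + 9*a) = a*(a - 2)*(a^2 - 6*a + 9) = a*(a - 3)*(a - 2)*(a - 3)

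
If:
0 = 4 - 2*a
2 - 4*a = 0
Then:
No Solution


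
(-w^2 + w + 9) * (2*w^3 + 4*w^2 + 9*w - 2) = -2*w^5 - 2*w^4 + 13*w^3 + 47*w^2 + 79*w - 18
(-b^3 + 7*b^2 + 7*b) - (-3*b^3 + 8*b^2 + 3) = 2*b^3 - b^2 + 7*b - 3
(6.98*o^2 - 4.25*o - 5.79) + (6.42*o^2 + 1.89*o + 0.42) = 13.4*o^2 - 2.36*o - 5.37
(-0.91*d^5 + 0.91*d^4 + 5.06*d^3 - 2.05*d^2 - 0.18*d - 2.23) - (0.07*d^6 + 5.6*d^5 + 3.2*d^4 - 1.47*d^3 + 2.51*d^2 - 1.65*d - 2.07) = -0.07*d^6 - 6.51*d^5 - 2.29*d^4 + 6.53*d^3 - 4.56*d^2 + 1.47*d - 0.16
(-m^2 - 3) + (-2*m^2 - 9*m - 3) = -3*m^2 - 9*m - 6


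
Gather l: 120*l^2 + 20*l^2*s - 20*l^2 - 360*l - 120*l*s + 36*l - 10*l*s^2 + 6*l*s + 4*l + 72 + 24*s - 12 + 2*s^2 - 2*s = l^2*(20*s + 100) + l*(-10*s^2 - 114*s - 320) + 2*s^2 + 22*s + 60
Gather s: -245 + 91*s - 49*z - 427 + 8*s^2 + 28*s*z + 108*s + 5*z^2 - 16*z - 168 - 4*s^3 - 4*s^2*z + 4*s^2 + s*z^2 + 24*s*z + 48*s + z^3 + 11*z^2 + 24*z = -4*s^3 + s^2*(12 - 4*z) + s*(z^2 + 52*z + 247) + z^3 + 16*z^2 - 41*z - 840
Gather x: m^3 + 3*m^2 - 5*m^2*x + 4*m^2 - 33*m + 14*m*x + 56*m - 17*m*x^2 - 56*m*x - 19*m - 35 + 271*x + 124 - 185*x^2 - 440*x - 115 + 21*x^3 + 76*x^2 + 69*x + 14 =m^3 + 7*m^2 + 4*m + 21*x^3 + x^2*(-17*m - 109) + x*(-5*m^2 - 42*m - 100) - 12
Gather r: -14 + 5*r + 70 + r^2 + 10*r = r^2 + 15*r + 56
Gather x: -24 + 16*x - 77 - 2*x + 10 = 14*x - 91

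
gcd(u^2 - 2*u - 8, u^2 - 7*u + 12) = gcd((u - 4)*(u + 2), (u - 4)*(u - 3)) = u - 4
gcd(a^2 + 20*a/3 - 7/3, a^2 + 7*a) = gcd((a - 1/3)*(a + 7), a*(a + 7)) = a + 7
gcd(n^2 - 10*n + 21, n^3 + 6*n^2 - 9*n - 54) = n - 3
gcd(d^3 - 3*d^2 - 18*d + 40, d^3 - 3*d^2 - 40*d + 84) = d - 2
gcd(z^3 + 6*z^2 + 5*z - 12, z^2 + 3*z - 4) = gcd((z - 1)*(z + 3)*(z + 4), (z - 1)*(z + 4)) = z^2 + 3*z - 4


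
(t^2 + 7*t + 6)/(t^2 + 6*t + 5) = (t + 6)/(t + 5)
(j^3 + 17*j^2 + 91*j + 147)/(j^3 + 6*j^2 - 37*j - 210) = (j^2 + 10*j + 21)/(j^2 - j - 30)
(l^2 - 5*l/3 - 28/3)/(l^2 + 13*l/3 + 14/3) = (l - 4)/(l + 2)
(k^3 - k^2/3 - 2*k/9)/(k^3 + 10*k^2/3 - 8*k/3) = (k + 1/3)/(k + 4)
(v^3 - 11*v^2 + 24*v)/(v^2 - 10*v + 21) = v*(v - 8)/(v - 7)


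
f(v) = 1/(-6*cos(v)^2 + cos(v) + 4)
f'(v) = (-12*sin(v)*cos(v) + sin(v))/(-6*cos(v)^2 + cos(v) + 4)^2 = (1 - 12*cos(v))*sin(v)/(-6*cos(v)^2 + cos(v) + 4)^2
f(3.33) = -0.36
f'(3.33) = -0.31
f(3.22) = -0.34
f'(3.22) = -0.12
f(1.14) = 0.30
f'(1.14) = -0.32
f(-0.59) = 1.45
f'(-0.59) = 10.54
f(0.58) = 1.57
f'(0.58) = -12.15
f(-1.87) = 0.31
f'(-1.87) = -0.43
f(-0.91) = 0.42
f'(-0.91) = 0.91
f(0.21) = -1.31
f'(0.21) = -3.86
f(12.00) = 1.75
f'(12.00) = 15.00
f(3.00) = -0.35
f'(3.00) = 0.22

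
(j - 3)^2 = j^2 - 6*j + 9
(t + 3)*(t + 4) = t^2 + 7*t + 12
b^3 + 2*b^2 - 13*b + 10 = (b - 2)*(b - 1)*(b + 5)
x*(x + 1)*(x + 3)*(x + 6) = x^4 + 10*x^3 + 27*x^2 + 18*x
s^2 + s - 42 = (s - 6)*(s + 7)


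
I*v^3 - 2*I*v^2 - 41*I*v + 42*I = (v - 7)*(v + 6)*(I*v - I)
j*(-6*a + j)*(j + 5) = -6*a*j^2 - 30*a*j + j^3 + 5*j^2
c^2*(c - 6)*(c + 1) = c^4 - 5*c^3 - 6*c^2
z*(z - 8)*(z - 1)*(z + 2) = z^4 - 7*z^3 - 10*z^2 + 16*z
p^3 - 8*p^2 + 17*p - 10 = (p - 5)*(p - 2)*(p - 1)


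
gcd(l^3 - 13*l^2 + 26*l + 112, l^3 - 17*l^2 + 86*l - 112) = l^2 - 15*l + 56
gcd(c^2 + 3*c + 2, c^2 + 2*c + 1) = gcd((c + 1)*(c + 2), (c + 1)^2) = c + 1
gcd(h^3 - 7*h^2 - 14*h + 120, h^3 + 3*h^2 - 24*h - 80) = h^2 - h - 20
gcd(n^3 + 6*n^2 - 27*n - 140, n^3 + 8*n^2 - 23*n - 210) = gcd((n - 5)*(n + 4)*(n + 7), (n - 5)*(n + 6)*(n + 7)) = n^2 + 2*n - 35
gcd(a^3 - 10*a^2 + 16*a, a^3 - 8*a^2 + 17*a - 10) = a - 2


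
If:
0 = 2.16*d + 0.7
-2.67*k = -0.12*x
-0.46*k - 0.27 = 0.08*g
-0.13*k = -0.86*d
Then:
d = -0.32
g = 8.95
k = -2.14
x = -47.70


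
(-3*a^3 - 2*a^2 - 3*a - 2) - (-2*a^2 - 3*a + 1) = -3*a^3 - 3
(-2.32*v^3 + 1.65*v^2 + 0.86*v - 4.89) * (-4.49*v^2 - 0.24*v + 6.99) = 10.4168*v^5 - 6.8517*v^4 - 20.4742*v^3 + 33.2832*v^2 + 7.185*v - 34.1811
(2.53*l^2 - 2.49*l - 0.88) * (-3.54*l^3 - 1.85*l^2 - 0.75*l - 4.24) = -8.9562*l^5 + 4.1341*l^4 + 5.8242*l^3 - 7.2317*l^2 + 11.2176*l + 3.7312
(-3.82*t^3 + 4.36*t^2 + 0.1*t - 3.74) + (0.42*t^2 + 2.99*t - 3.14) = -3.82*t^3 + 4.78*t^2 + 3.09*t - 6.88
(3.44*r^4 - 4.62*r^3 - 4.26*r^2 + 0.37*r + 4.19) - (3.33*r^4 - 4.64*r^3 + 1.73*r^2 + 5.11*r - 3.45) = 0.11*r^4 + 0.0199999999999996*r^3 - 5.99*r^2 - 4.74*r + 7.64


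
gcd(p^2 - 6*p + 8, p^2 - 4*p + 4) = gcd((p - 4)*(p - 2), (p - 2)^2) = p - 2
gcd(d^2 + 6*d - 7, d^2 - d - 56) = d + 7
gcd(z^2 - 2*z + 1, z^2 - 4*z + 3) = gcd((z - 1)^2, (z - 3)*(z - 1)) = z - 1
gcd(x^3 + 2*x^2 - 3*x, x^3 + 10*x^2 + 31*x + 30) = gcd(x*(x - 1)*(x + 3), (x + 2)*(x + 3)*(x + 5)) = x + 3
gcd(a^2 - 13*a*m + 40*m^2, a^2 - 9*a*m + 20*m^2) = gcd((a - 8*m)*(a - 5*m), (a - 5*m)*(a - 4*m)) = a - 5*m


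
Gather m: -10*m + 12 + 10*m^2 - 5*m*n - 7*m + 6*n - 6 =10*m^2 + m*(-5*n - 17) + 6*n + 6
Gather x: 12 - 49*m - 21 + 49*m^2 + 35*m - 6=49*m^2 - 14*m - 15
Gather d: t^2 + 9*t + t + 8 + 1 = t^2 + 10*t + 9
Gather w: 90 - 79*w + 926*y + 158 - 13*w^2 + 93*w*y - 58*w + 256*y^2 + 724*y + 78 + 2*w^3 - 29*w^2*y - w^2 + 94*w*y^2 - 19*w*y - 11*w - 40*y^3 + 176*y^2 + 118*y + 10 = 2*w^3 + w^2*(-29*y - 14) + w*(94*y^2 + 74*y - 148) - 40*y^3 + 432*y^2 + 1768*y + 336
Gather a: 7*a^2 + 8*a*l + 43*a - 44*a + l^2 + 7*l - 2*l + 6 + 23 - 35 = 7*a^2 + a*(8*l - 1) + l^2 + 5*l - 6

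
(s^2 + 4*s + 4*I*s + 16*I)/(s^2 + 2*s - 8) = (s + 4*I)/(s - 2)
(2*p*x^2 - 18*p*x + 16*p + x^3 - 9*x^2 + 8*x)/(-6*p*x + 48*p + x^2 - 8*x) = (2*p*x - 2*p + x^2 - x)/(-6*p + x)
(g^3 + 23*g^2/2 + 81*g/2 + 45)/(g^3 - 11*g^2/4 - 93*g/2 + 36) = 2*(2*g^2 + 11*g + 15)/(4*g^2 - 35*g + 24)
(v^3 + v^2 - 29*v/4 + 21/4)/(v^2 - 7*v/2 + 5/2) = (4*v^2 + 8*v - 21)/(2*(2*v - 5))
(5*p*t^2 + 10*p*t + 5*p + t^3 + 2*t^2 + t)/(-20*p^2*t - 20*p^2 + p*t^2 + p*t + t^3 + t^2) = (-t - 1)/(4*p - t)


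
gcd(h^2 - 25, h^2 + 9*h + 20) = h + 5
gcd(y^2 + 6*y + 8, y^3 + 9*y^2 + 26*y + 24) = y^2 + 6*y + 8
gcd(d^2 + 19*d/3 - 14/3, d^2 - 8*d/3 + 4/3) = d - 2/3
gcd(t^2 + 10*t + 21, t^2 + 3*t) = t + 3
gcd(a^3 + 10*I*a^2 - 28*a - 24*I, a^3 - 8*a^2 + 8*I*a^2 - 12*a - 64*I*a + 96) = a^2 + 8*I*a - 12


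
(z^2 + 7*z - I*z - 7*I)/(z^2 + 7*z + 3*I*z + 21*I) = (z - I)/(z + 3*I)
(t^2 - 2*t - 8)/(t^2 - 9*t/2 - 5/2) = 2*(-t^2 + 2*t + 8)/(-2*t^2 + 9*t + 5)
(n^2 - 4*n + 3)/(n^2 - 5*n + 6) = (n - 1)/(n - 2)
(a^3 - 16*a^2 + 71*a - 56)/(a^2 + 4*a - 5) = (a^2 - 15*a + 56)/(a + 5)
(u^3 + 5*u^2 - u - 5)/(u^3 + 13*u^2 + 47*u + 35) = (u - 1)/(u + 7)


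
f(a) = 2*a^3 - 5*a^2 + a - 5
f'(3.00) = 25.00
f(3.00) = 7.00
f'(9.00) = 397.00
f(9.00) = 1057.00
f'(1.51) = -0.42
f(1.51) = -8.00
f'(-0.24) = 3.75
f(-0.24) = -5.56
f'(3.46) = 38.23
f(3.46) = 21.45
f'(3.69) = 45.80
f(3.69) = 31.10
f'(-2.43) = 60.73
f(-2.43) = -65.65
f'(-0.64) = 9.86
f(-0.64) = -8.21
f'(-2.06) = 47.06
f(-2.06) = -45.76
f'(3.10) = 27.66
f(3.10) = 9.63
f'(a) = 6*a^2 - 10*a + 1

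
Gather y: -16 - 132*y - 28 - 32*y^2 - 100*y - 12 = -32*y^2 - 232*y - 56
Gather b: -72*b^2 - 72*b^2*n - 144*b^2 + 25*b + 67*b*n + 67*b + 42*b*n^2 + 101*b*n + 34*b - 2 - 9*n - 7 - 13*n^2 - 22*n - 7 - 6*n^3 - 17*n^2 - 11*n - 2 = b^2*(-72*n - 216) + b*(42*n^2 + 168*n + 126) - 6*n^3 - 30*n^2 - 42*n - 18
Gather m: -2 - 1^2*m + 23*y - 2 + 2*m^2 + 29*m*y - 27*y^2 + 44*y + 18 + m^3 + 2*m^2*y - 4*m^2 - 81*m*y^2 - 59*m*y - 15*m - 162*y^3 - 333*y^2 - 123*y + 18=m^3 + m^2*(2*y - 2) + m*(-81*y^2 - 30*y - 16) - 162*y^3 - 360*y^2 - 56*y + 32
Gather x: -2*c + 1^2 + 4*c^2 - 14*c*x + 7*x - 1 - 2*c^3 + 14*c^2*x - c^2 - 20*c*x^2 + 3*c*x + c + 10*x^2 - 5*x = -2*c^3 + 3*c^2 - c + x^2*(10 - 20*c) + x*(14*c^2 - 11*c + 2)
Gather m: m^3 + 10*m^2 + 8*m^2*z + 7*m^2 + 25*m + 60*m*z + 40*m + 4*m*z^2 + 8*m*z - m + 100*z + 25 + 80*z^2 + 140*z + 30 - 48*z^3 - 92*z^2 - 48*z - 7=m^3 + m^2*(8*z + 17) + m*(4*z^2 + 68*z + 64) - 48*z^3 - 12*z^2 + 192*z + 48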